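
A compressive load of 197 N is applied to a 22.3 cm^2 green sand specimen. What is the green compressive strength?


Formula: Compressive Strength = Force / Area
Strength = 197 N / 22.3 cm^2 = 8.8341 N/cm^2

Answer: 8.8341 N/cm^2


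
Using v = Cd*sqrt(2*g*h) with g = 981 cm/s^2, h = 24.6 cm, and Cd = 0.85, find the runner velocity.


Formula: v = Cd * sqrt(2 * g * h)  (Torricelli with discharge coefficient)
2*g*h = 2 * 981 * 24.6 = 48265.2 cm^2/s^2
sqrt(48265.2) = 219.69342 cm/s
v = 0.85 * 219.69342 = 186.7394 cm/s

Answer: 186.7394 cm/s


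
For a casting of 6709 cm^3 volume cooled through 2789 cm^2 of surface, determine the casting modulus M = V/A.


Formula: Casting Modulus M = V / A
M = 6709 cm^3 / 2789 cm^2 = 2.4055 cm


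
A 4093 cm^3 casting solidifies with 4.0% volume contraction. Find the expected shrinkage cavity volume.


Formula: V_shrink = V_casting * shrinkage_pct / 100
V_shrink = 4093 cm^3 * 4.0 / 100 = 163.7200 cm^3

Final answer: 163.7200 cm^3


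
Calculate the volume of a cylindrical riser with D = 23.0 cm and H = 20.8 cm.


Formula: V = pi * (D/2)^2 * H  (cylinder volume)
Radius = D/2 = 23.0/2 = 11.5 cm
V = pi * 11.5^2 * 20.8 = 8641.8931 cm^3

Answer: 8641.8931 cm^3


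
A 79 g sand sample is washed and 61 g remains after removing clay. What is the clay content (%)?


Formula: Clay% = (W_total - W_washed) / W_total * 100
Clay mass = 79 - 61 = 18 g
Clay% = 18 / 79 * 100 = 22.7848%

Answer: 22.7848%


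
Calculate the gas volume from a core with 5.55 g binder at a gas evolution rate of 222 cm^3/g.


Formula: V_gas = W_binder * gas_evolution_rate
V = 5.55 g * 222 cm^3/g = 1232.1000 cm^3

Final answer: 1232.1000 cm^3


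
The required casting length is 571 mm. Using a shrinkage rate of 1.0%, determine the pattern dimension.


Formula: L_pattern = L_casting * (1 + shrinkage_rate/100)
Shrinkage factor = 1 + 1.0/100 = 1.01
L_pattern = 571 mm * 1.01 = 576.7100 mm

576.7100 mm


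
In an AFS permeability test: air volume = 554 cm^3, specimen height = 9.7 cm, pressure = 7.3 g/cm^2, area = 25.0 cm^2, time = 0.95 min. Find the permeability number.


Formula: Permeability Number P = (V * H) / (p * A * t)
Numerator: V * H = 554 * 9.7 = 5373.8
Denominator: p * A * t = 7.3 * 25.0 * 0.95 = 173.375
P = 5373.8 / 173.375 = 30.9952

30.9952


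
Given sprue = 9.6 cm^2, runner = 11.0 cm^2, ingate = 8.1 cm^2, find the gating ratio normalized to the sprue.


Sprue:Runner:Ingate = 1 : 11.0/9.6 : 8.1/9.6 = 1:1.15:0.84

Answer: 1:1.15:0.84


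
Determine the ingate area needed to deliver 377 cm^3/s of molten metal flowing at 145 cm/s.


Formula: A_ingate = Q / v  (continuity equation)
A = 377 cm^3/s / 145 cm/s = 2.6000 cm^2


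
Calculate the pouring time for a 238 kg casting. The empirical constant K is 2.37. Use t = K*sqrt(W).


Formula: t = K * sqrt(W)
sqrt(W) = sqrt(238) = 15.42725
t = 2.37 * 15.42725 = 36.5626 s

36.5626 s


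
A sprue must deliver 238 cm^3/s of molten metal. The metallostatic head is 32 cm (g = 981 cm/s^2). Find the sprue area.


Formula: v = sqrt(2*g*h), A = Q/v
Velocity: v = sqrt(2 * 981 * 32) = sqrt(62784) = 250.5674 cm/s
Sprue area: A = Q / v = 238 / 250.5674 = 0.9498 cm^2


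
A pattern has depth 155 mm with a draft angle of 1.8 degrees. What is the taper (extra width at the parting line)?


Formula: taper = depth * tan(draft_angle)
tan(1.8 deg) = 0.0314263
taper = 155 mm * 0.0314263 = 4.8711 mm

Final answer: 4.8711 mm


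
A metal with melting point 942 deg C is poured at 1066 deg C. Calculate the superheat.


Formula: Superheat = T_pour - T_melt
Superheat = 1066 - 942 = 124 deg C


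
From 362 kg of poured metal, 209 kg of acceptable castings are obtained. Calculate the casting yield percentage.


Formula: Casting Yield = (W_good / W_total) * 100
Yield = (209 kg / 362 kg) * 100 = 57.7348%

Final answer: 57.7348%


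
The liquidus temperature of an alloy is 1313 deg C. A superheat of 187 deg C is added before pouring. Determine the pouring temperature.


Formula: T_pour = T_melt + Superheat
T_pour = 1313 + 187 = 1500 deg C


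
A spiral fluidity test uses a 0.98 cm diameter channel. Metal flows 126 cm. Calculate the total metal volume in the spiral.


Formula: V = pi * (d/2)^2 * L  (cylinder volume)
Radius = 0.98/2 = 0.49 cm
V = pi * 0.49^2 * 126 = 95.0413 cm^3


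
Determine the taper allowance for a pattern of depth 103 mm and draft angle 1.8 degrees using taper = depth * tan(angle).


Formula: taper = depth * tan(draft_angle)
tan(1.8 deg) = 0.0314263
taper = 103 mm * 0.0314263 = 3.2369 mm


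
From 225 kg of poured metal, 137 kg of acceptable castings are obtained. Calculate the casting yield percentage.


Formula: Casting Yield = (W_good / W_total) * 100
Yield = (137 kg / 225 kg) * 100 = 60.8889%

60.8889%


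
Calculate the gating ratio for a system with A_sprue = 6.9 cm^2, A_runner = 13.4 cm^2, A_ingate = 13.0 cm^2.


Sprue:Runner:Ingate = 1 : 13.4/6.9 : 13.0/6.9 = 1:1.94:1.88

Final answer: 1:1.94:1.88


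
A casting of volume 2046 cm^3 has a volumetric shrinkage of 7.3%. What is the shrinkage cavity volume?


Formula: V_shrink = V_casting * shrinkage_pct / 100
V_shrink = 2046 cm^3 * 7.3 / 100 = 149.3580 cm^3

149.3580 cm^3


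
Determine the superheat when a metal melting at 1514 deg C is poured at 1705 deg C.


Formula: Superheat = T_pour - T_melt
Superheat = 1705 - 1514 = 191 deg C


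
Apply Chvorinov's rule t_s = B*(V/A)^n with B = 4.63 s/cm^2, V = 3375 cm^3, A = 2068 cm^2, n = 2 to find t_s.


Formula: t_s = B * (V/A)^n  (Chvorinov's rule, n=2)
Modulus M = V/A = 3375/2068 = 1.632012 cm
M^2 = 1.632012^2 = 2.663463 cm^2
t_s = 4.63 * 2.663463 = 12.3318 s


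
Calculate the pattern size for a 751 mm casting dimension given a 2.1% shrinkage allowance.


Formula: L_pattern = L_casting * (1 + shrinkage_rate/100)
Shrinkage factor = 1 + 2.1/100 = 1.021
L_pattern = 751 mm * 1.021 = 766.7710 mm

766.7710 mm


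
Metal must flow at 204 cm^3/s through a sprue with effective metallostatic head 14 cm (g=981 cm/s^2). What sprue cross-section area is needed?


Formula: v = sqrt(2*g*h), A = Q/v
Velocity: v = sqrt(2 * 981 * 14) = sqrt(27468) = 165.7347 cm/s
Sprue area: A = Q / v = 204 / 165.7347 = 1.2309 cm^2

Final answer: 1.2309 cm^2


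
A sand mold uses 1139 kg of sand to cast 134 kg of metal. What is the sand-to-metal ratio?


Formula: Sand-to-Metal Ratio = W_sand / W_metal
Ratio = 1139 kg / 134 kg = 8.5000


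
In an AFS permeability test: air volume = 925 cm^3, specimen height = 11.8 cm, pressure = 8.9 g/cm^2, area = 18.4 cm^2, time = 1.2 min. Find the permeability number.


Formula: Permeability Number P = (V * H) / (p * A * t)
Numerator: V * H = 925 * 11.8 = 10915.0
Denominator: p * A * t = 8.9 * 18.4 * 1.2 = 196.512
P = 10915.0 / 196.512 = 55.5437


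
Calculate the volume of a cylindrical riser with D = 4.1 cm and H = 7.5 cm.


Formula: V = pi * (D/2)^2 * H  (cylinder volume)
Radius = D/2 = 4.1/2 = 2.05 cm
V = pi * 2.05^2 * 7.5 = 99.0191 cm^3

Final answer: 99.0191 cm^3


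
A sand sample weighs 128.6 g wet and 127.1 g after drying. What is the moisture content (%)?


Formula: MC = (W_wet - W_dry) / W_wet * 100
Water mass = 128.6 - 127.1 = 1.5 g
MC = 1.5 / 128.6 * 100 = 1.1664%

1.1664%


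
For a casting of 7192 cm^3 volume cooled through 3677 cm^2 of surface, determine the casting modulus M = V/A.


Formula: Casting Modulus M = V / A
M = 7192 cm^3 / 3677 cm^2 = 1.9559 cm

Answer: 1.9559 cm


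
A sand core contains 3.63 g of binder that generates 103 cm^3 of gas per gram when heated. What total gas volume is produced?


Formula: V_gas = W_binder * gas_evolution_rate
V = 3.63 g * 103 cm^3/g = 373.8900 cm^3

Answer: 373.8900 cm^3


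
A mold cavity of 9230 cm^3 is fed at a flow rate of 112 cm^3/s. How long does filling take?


Formula: t_fill = V_mold / Q_flow
t = 9230 cm^3 / 112 cm^3/s = 82.4107 s

Answer: 82.4107 s


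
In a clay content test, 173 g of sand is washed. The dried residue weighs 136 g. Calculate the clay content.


Formula: Clay% = (W_total - W_washed) / W_total * 100
Clay mass = 173 - 136 = 37 g
Clay% = 37 / 173 * 100 = 21.3873%

Answer: 21.3873%


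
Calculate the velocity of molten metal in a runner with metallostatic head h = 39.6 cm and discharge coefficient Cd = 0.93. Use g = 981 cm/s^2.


Formula: v = Cd * sqrt(2 * g * h)  (Torricelli with discharge coefficient)
2*g*h = 2 * 981 * 39.6 = 77695.2 cm^2/s^2
sqrt(77695.2) = 278.73859 cm/s
v = 0.93 * 278.73859 = 259.2269 cm/s

Final answer: 259.2269 cm/s


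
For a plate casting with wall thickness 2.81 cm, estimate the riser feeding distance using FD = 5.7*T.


Formula: FD = 5.7 * T  (riser feeding-distance rule)
FD = 5.7 * 2.81 cm = 16.0170 cm

Final answer: 16.0170 cm


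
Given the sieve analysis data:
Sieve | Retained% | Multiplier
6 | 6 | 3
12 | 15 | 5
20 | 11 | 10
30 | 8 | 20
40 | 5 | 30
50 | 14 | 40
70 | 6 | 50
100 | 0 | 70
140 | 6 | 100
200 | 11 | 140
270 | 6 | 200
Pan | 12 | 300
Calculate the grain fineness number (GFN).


Formula: GFN = sum(pct * multiplier) / sum(pct)
sum(pct * multiplier) = 8313
sum(pct) = 100
GFN = 8313 / 100 = 83.13

Answer: 83.13


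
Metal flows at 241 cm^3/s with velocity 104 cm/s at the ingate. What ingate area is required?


Formula: A_ingate = Q / v  (continuity equation)
A = 241 cm^3/s / 104 cm/s = 2.3173 cm^2

Answer: 2.3173 cm^2


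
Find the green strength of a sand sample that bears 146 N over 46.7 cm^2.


Formula: Compressive Strength = Force / Area
Strength = 146 N / 46.7 cm^2 = 3.1263 N/cm^2

3.1263 N/cm^2


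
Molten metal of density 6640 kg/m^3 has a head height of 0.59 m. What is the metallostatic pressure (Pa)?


Formula: P = rho * g * h
rho * g = 6640 * 9.81 = 65138.4 N/m^3
P = 65138.4 * 0.59 = 38431.6560 Pa

Answer: 38431.6560 Pa


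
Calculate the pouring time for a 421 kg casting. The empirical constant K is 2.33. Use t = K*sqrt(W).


Formula: t = K * sqrt(W)
sqrt(W) = sqrt(421) = 20.51828
t = 2.33 * 20.51828 = 47.8076 s

47.8076 s


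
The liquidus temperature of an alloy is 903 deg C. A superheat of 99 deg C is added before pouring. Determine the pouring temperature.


Formula: T_pour = T_melt + Superheat
T_pour = 903 + 99 = 1002 deg C

Final answer: 1002 deg C


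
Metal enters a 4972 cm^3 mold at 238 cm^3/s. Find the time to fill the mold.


Formula: t_fill = V_mold / Q_flow
t = 4972 cm^3 / 238 cm^3/s = 20.8908 s

Final answer: 20.8908 s


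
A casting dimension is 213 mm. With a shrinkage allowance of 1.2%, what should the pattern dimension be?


Formula: L_pattern = L_casting * (1 + shrinkage_rate/100)
Shrinkage factor = 1 + 1.2/100 = 1.012
L_pattern = 213 mm * 1.012 = 215.5560 mm

Final answer: 215.5560 mm


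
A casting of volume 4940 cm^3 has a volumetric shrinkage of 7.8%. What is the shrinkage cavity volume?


Formula: V_shrink = V_casting * shrinkage_pct / 100
V_shrink = 4940 cm^3 * 7.8 / 100 = 385.3200 cm^3

Answer: 385.3200 cm^3


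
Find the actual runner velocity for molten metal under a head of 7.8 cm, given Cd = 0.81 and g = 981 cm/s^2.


Formula: v = Cd * sqrt(2 * g * h)  (Torricelli with discharge coefficient)
2*g*h = 2 * 981 * 7.8 = 15303.6 cm^2/s^2
sqrt(15303.6) = 123.70772 cm/s
v = 0.81 * 123.70772 = 100.2033 cm/s

Answer: 100.2033 cm/s


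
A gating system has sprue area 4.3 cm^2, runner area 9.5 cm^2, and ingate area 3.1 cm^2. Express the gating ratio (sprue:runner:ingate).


Sprue:Runner:Ingate = 1 : 9.5/4.3 : 3.1/4.3 = 1:2.21:0.72

Final answer: 1:2.21:0.72


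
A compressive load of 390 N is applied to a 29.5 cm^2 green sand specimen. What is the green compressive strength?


Formula: Compressive Strength = Force / Area
Strength = 390 N / 29.5 cm^2 = 13.2203 N/cm^2

Final answer: 13.2203 N/cm^2


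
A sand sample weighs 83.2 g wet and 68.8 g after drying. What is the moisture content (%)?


Formula: MC = (W_wet - W_dry) / W_wet * 100
Water mass = 83.2 - 68.8 = 14.4 g
MC = 14.4 / 83.2 * 100 = 17.3077%

17.3077%


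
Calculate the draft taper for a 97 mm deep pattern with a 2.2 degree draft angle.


Formula: taper = depth * tan(draft_angle)
tan(2.2 deg) = 0.0384161
taper = 97 mm * 0.0384161 = 3.7264 mm

Final answer: 3.7264 mm


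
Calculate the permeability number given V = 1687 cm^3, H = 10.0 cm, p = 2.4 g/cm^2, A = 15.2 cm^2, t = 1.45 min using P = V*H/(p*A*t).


Formula: Permeability Number P = (V * H) / (p * A * t)
Numerator: V * H = 1687 * 10.0 = 16870.0
Denominator: p * A * t = 2.4 * 15.2 * 1.45 = 52.896
P = 16870.0 / 52.896 = 318.9277

Answer: 318.9277


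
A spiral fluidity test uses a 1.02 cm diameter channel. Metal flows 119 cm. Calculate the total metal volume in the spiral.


Formula: V = pi * (d/2)^2 * L  (cylinder volume)
Radius = 1.02/2 = 0.51 cm
V = pi * 0.51^2 * 119 = 97.2383 cm^3

Answer: 97.2383 cm^3


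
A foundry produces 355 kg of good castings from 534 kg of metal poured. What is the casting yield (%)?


Formula: Casting Yield = (W_good / W_total) * 100
Yield = (355 kg / 534 kg) * 100 = 66.4794%

66.4794%


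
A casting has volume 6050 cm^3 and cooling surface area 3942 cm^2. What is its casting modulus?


Formula: Casting Modulus M = V / A
M = 6050 cm^3 / 3942 cm^2 = 1.5348 cm

Answer: 1.5348 cm


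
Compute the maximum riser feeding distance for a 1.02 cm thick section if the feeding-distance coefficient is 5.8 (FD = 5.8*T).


Formula: FD = 5.8 * T  (riser feeding-distance rule)
FD = 5.8 * 1.02 cm = 5.9160 cm

Answer: 5.9160 cm


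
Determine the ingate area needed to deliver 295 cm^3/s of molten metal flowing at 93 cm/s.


Formula: A_ingate = Q / v  (continuity equation)
A = 295 cm^3/s / 93 cm/s = 3.1720 cm^2


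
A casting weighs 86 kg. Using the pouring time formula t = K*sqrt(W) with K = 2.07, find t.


Formula: t = K * sqrt(W)
sqrt(W) = sqrt(86) = 9.27362
t = 2.07 * 9.27362 = 19.1964 s

Final answer: 19.1964 s


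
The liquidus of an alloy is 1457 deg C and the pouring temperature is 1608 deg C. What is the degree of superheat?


Formula: Superheat = T_pour - T_melt
Superheat = 1608 - 1457 = 151 deg C


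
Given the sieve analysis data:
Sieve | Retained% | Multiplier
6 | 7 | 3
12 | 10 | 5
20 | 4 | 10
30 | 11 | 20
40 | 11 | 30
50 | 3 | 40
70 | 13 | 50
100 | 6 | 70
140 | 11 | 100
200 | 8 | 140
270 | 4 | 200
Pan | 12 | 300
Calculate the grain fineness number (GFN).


Formula: GFN = sum(pct * multiplier) / sum(pct)
sum(pct * multiplier) = 8471
sum(pct) = 100
GFN = 8471 / 100 = 84.71

84.71


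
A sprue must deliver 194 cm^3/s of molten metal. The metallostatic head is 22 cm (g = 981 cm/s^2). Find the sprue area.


Formula: v = sqrt(2*g*h), A = Q/v
Velocity: v = sqrt(2 * 981 * 22) = sqrt(43164) = 207.7595 cm/s
Sprue area: A = Q / v = 194 / 207.7595 = 0.9338 cm^2

Final answer: 0.9338 cm^2


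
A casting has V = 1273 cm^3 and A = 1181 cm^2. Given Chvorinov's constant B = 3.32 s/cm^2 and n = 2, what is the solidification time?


Formula: t_s = B * (V/A)^n  (Chvorinov's rule, n=2)
Modulus M = V/A = 1273/1181 = 1.077900 cm
M^2 = 1.077900^2 = 1.161868 cm^2
t_s = 3.32 * 1.161868 = 3.8574 s

Final answer: 3.8574 s


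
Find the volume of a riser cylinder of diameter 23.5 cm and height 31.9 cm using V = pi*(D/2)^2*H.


Formula: V = pi * (D/2)^2 * H  (cylinder volume)
Radius = D/2 = 23.5/2 = 11.75 cm
V = pi * 11.75^2 * 31.9 = 13836.1827 cm^3

Answer: 13836.1827 cm^3


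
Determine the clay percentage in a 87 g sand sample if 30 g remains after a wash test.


Formula: Clay% = (W_total - W_washed) / W_total * 100
Clay mass = 87 - 30 = 57 g
Clay% = 57 / 87 * 100 = 65.5172%

65.5172%


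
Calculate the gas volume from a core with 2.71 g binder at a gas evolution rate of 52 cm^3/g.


Formula: V_gas = W_binder * gas_evolution_rate
V = 2.71 g * 52 cm^3/g = 140.9200 cm^3

Answer: 140.9200 cm^3


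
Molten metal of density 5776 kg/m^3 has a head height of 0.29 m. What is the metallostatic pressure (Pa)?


Formula: P = rho * g * h
rho * g = 5776 * 9.81 = 56662.56 N/m^3
P = 56662.56 * 0.29 = 16432.1424 Pa

Final answer: 16432.1424 Pa


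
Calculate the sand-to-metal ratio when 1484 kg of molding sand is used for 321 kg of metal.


Formula: Sand-to-Metal Ratio = W_sand / W_metal
Ratio = 1484 kg / 321 kg = 4.6231

Answer: 4.6231


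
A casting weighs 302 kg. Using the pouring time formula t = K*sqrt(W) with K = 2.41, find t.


Formula: t = K * sqrt(W)
sqrt(W) = sqrt(302) = 17.37815
t = 2.41 * 17.37815 = 41.8813 s

Final answer: 41.8813 s


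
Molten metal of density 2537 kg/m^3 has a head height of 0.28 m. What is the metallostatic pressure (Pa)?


Formula: P = rho * g * h
rho * g = 2537 * 9.81 = 24887.97 N/m^3
P = 24887.97 * 0.28 = 6968.6316 Pa


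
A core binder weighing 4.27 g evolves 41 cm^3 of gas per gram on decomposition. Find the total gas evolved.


Formula: V_gas = W_binder * gas_evolution_rate
V = 4.27 g * 41 cm^3/g = 175.0700 cm^3


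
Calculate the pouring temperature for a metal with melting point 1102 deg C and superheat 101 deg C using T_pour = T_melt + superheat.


Formula: T_pour = T_melt + Superheat
T_pour = 1102 + 101 = 1203 deg C

Final answer: 1203 deg C


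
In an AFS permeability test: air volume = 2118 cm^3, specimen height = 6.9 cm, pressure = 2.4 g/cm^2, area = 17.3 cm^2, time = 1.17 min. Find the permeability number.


Formula: Permeability Number P = (V * H) / (p * A * t)
Numerator: V * H = 2118 * 6.9 = 14614.2
Denominator: p * A * t = 2.4 * 17.3 * 1.17 = 48.5784
P = 14614.2 / 48.5784 = 300.8374

300.8374


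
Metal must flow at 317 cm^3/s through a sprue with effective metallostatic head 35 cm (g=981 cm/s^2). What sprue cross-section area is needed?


Formula: v = sqrt(2*g*h), A = Q/v
Velocity: v = sqrt(2 * 981 * 35) = sqrt(68670) = 262.0496 cm/s
Sprue area: A = Q / v = 317 / 262.0496 = 1.2097 cm^2

Answer: 1.2097 cm^2


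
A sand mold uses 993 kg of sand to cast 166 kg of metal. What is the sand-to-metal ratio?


Formula: Sand-to-Metal Ratio = W_sand / W_metal
Ratio = 993 kg / 166 kg = 5.9819

5.9819


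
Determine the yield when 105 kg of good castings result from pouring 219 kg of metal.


Formula: Casting Yield = (W_good / W_total) * 100
Yield = (105 kg / 219 kg) * 100 = 47.9452%

Final answer: 47.9452%


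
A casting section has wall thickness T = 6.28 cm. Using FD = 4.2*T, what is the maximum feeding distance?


Formula: FD = 4.2 * T  (riser feeding-distance rule)
FD = 4.2 * 6.28 cm = 26.3760 cm

Final answer: 26.3760 cm


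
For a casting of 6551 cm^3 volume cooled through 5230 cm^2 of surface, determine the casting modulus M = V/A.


Formula: Casting Modulus M = V / A
M = 6551 cm^3 / 5230 cm^2 = 1.2526 cm

Answer: 1.2526 cm


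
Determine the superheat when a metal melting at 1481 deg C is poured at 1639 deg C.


Formula: Superheat = T_pour - T_melt
Superheat = 1639 - 1481 = 158 deg C


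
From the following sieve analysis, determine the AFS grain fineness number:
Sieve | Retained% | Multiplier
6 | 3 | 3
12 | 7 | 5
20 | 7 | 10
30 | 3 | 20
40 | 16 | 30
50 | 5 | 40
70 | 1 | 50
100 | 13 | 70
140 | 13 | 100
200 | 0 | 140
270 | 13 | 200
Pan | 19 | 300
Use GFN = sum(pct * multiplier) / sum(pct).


Formula: GFN = sum(pct * multiplier) / sum(pct)
sum(pct * multiplier) = 11414
sum(pct) = 100
GFN = 11414 / 100 = 114.14


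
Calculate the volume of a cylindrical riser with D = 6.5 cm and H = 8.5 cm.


Formula: V = pi * (D/2)^2 * H  (cylinder volume)
Radius = D/2 = 6.5/2 = 3.25 cm
V = pi * 3.25^2 * 8.5 = 282.0561 cm^3

Answer: 282.0561 cm^3


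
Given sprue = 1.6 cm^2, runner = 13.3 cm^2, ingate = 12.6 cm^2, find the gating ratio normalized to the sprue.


Sprue:Runner:Ingate = 1 : 13.3/1.6 : 12.6/1.6 = 1:8.31:7.88


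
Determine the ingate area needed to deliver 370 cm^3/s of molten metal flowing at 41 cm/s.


Formula: A_ingate = Q / v  (continuity equation)
A = 370 cm^3/s / 41 cm/s = 9.0244 cm^2

Final answer: 9.0244 cm^2


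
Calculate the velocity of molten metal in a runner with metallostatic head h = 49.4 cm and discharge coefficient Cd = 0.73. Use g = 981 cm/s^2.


Formula: v = Cd * sqrt(2 * g * h)  (Torricelli with discharge coefficient)
2*g*h = 2 * 981 * 49.4 = 96922.8 cm^2/s^2
sqrt(96922.8) = 311.32427 cm/s
v = 0.73 * 311.32427 = 227.2667 cm/s

227.2667 cm/s


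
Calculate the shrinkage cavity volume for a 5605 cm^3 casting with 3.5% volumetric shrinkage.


Formula: V_shrink = V_casting * shrinkage_pct / 100
V_shrink = 5605 cm^3 * 3.5 / 100 = 196.1750 cm^3

Answer: 196.1750 cm^3


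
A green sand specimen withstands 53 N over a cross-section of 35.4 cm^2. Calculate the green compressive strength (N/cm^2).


Formula: Compressive Strength = Force / Area
Strength = 53 N / 35.4 cm^2 = 1.4972 N/cm^2

1.4972 N/cm^2


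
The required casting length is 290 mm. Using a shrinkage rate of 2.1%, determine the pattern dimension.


Formula: L_pattern = L_casting * (1 + shrinkage_rate/100)
Shrinkage factor = 1 + 2.1/100 = 1.021
L_pattern = 290 mm * 1.021 = 296.0900 mm

Answer: 296.0900 mm


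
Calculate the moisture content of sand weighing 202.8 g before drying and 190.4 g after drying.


Formula: MC = (W_wet - W_dry) / W_wet * 100
Water mass = 202.8 - 190.4 = 12.4 g
MC = 12.4 / 202.8 * 100 = 6.1144%


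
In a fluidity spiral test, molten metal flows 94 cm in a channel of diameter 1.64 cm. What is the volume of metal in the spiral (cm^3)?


Formula: V = pi * (d/2)^2 * L  (cylinder volume)
Radius = 1.64/2 = 0.82 cm
V = pi * 0.82^2 * 94 = 198.5662 cm^3


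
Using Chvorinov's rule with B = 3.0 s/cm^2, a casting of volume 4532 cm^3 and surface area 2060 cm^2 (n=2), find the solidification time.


Formula: t_s = B * (V/A)^n  (Chvorinov's rule, n=2)
Modulus M = V/A = 4532/2060 = 2.200000 cm
M^2 = 2.200000^2 = 4.840000 cm^2
t_s = 3.0 * 4.840000 = 14.5200 s

Final answer: 14.5200 s


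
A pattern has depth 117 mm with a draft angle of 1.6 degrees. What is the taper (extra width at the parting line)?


Formula: taper = depth * tan(draft_angle)
tan(1.6 deg) = 0.0279325
taper = 117 mm * 0.0279325 = 3.2681 mm

3.2681 mm


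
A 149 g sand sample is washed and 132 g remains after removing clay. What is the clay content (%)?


Formula: Clay% = (W_total - W_washed) / W_total * 100
Clay mass = 149 - 132 = 17 g
Clay% = 17 / 149 * 100 = 11.4094%

Final answer: 11.4094%


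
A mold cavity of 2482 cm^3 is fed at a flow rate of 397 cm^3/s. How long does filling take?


Formula: t_fill = V_mold / Q_flow
t = 2482 cm^3 / 397 cm^3/s = 6.2519 s


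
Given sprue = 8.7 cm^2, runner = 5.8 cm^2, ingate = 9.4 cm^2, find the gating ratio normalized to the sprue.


Sprue:Runner:Ingate = 1 : 5.8/8.7 : 9.4/8.7 = 1:0.67:1.08

Final answer: 1:0.67:1.08


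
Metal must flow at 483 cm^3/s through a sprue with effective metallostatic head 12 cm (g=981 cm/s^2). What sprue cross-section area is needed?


Formula: v = sqrt(2*g*h), A = Q/v
Velocity: v = sqrt(2 * 981 * 12) = sqrt(23544) = 153.4405 cm/s
Sprue area: A = Q / v = 483 / 153.4405 = 3.1478 cm^2

Final answer: 3.1478 cm^2


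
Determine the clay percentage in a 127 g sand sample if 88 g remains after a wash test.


Formula: Clay% = (W_total - W_washed) / W_total * 100
Clay mass = 127 - 88 = 39 g
Clay% = 39 / 127 * 100 = 30.7087%

Answer: 30.7087%


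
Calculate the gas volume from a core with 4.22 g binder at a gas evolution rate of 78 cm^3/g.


Formula: V_gas = W_binder * gas_evolution_rate
V = 4.22 g * 78 cm^3/g = 329.1600 cm^3


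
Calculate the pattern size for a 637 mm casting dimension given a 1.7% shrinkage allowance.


Formula: L_pattern = L_casting * (1 + shrinkage_rate/100)
Shrinkage factor = 1 + 1.7/100 = 1.017
L_pattern = 637 mm * 1.017 = 647.8290 mm

647.8290 mm


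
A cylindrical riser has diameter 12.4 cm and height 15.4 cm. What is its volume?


Formula: V = pi * (D/2)^2 * H  (cylinder volume)
Radius = D/2 = 12.4/2 = 6.2 cm
V = pi * 6.2^2 * 15.4 = 1859.7475 cm^3

Answer: 1859.7475 cm^3


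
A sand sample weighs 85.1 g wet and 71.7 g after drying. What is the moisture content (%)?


Formula: MC = (W_wet - W_dry) / W_wet * 100
Water mass = 85.1 - 71.7 = 13.4 g
MC = 13.4 / 85.1 * 100 = 15.7462%


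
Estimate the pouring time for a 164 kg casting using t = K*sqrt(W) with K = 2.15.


Formula: t = K * sqrt(W)
sqrt(W) = sqrt(164) = 12.80625
t = 2.15 * 12.80625 = 27.5334 s

27.5334 s


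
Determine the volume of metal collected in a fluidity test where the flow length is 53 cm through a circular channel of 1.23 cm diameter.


Formula: V = pi * (d/2)^2 * L  (cylinder volume)
Radius = 1.23/2 = 0.615 cm
V = pi * 0.615^2 * 53 = 62.9761 cm^3

Answer: 62.9761 cm^3


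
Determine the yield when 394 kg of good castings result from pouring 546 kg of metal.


Formula: Casting Yield = (W_good / W_total) * 100
Yield = (394 kg / 546 kg) * 100 = 72.1612%


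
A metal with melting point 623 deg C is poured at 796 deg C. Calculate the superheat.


Formula: Superheat = T_pour - T_melt
Superheat = 796 - 623 = 173 deg C

Final answer: 173 deg C


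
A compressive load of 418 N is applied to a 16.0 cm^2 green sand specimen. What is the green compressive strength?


Formula: Compressive Strength = Force / Area
Strength = 418 N / 16.0 cm^2 = 26.1250 N/cm^2

Answer: 26.1250 N/cm^2


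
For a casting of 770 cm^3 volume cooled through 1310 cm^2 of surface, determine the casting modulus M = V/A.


Formula: Casting Modulus M = V / A
M = 770 cm^3 / 1310 cm^2 = 0.5878 cm

0.5878 cm


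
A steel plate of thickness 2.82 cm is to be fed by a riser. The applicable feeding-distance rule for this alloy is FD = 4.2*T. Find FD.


Formula: FD = 4.2 * T  (riser feeding-distance rule)
FD = 4.2 * 2.82 cm = 11.8440 cm

Answer: 11.8440 cm


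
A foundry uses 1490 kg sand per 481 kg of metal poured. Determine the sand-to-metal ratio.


Formula: Sand-to-Metal Ratio = W_sand / W_metal
Ratio = 1490 kg / 481 kg = 3.0977


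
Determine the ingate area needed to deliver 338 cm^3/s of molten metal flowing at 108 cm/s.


Formula: A_ingate = Q / v  (continuity equation)
A = 338 cm^3/s / 108 cm/s = 3.1296 cm^2

Answer: 3.1296 cm^2


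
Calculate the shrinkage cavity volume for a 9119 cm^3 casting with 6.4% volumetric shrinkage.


Formula: V_shrink = V_casting * shrinkage_pct / 100
V_shrink = 9119 cm^3 * 6.4 / 100 = 583.6160 cm^3

Answer: 583.6160 cm^3


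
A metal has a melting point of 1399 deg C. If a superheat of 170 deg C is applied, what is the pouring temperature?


Formula: T_pour = T_melt + Superheat
T_pour = 1399 + 170 = 1569 deg C

Answer: 1569 deg C


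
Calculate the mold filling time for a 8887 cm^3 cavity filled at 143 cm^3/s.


Formula: t_fill = V_mold / Q_flow
t = 8887 cm^3 / 143 cm^3/s = 62.1469 s

Final answer: 62.1469 s


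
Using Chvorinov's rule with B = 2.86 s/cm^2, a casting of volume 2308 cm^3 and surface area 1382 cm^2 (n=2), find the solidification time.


Formula: t_s = B * (V/A)^n  (Chvorinov's rule, n=2)
Modulus M = V/A = 2308/1382 = 1.670043 cm
M^2 = 1.670043^2 = 2.789044 cm^2
t_s = 2.86 * 2.789044 = 7.9767 s

Final answer: 7.9767 s


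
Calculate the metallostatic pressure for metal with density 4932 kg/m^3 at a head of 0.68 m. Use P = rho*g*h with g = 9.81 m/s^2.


Formula: P = rho * g * h
rho * g = 4932 * 9.81 = 48382.92 N/m^3
P = 48382.92 * 0.68 = 32900.3856 Pa

Final answer: 32900.3856 Pa


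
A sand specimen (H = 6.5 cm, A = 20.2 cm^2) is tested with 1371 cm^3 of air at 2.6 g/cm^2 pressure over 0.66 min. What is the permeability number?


Formula: Permeability Number P = (V * H) / (p * A * t)
Numerator: V * H = 1371 * 6.5 = 8911.5
Denominator: p * A * t = 2.6 * 20.2 * 0.66 = 34.6632
P = 8911.5 / 34.6632 = 257.0882

Answer: 257.0882


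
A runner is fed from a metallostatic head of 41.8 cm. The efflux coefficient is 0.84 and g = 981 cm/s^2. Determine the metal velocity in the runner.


Formula: v = Cd * sqrt(2 * g * h)  (Torricelli with discharge coefficient)
2*g*h = 2 * 981 * 41.8 = 82011.6 cm^2/s^2
sqrt(82011.6) = 286.37668 cm/s
v = 0.84 * 286.37668 = 240.5564 cm/s

Answer: 240.5564 cm/s


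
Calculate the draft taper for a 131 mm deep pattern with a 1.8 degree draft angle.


Formula: taper = depth * tan(draft_angle)
tan(1.8 deg) = 0.0314263
taper = 131 mm * 0.0314263 = 4.1168 mm


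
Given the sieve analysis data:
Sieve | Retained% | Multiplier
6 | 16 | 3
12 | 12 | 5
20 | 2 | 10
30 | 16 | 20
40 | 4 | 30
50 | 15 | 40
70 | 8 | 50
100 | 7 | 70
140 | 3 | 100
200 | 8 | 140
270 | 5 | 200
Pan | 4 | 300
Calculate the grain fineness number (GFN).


Formula: GFN = sum(pct * multiplier) / sum(pct)
sum(pct * multiplier) = 5678
sum(pct) = 100
GFN = 5678 / 100 = 56.78

56.78


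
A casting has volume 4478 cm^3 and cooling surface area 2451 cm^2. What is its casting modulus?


Formula: Casting Modulus M = V / A
M = 4478 cm^3 / 2451 cm^2 = 1.8270 cm

1.8270 cm


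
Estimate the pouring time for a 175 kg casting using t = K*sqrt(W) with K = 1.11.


Formula: t = K * sqrt(W)
sqrt(W) = sqrt(175) = 13.22876
t = 1.11 * 13.22876 = 14.6839 s


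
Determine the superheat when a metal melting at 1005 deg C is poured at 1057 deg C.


Formula: Superheat = T_pour - T_melt
Superheat = 1057 - 1005 = 52 deg C

Answer: 52 deg C


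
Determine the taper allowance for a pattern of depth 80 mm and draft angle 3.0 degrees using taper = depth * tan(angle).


Formula: taper = depth * tan(draft_angle)
tan(3.0 deg) = 0.0524078
taper = 80 mm * 0.0524078 = 4.1926 mm

Final answer: 4.1926 mm


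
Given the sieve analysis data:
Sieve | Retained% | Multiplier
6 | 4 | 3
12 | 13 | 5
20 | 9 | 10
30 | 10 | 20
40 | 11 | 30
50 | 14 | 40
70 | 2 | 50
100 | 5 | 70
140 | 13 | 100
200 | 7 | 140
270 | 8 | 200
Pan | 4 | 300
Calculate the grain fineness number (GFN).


Formula: GFN = sum(pct * multiplier) / sum(pct)
sum(pct * multiplier) = 6787
sum(pct) = 100
GFN = 6787 / 100 = 67.87

67.87


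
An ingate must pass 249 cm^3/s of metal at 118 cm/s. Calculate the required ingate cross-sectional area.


Formula: A_ingate = Q / v  (continuity equation)
A = 249 cm^3/s / 118 cm/s = 2.1102 cm^2

Answer: 2.1102 cm^2


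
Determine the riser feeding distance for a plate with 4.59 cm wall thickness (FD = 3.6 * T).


Formula: FD = 3.6 * T  (riser feeding-distance rule)
FD = 3.6 * 4.59 cm = 16.5240 cm

16.5240 cm


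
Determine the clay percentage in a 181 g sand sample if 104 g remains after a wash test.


Formula: Clay% = (W_total - W_washed) / W_total * 100
Clay mass = 181 - 104 = 77 g
Clay% = 77 / 181 * 100 = 42.5414%

Final answer: 42.5414%


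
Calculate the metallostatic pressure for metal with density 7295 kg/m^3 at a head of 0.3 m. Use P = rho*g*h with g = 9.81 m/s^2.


Formula: P = rho * g * h
rho * g = 7295 * 9.81 = 71563.95 N/m^3
P = 71563.95 * 0.3 = 21469.1850 Pa

21469.1850 Pa


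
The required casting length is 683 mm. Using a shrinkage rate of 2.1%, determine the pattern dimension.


Formula: L_pattern = L_casting * (1 + shrinkage_rate/100)
Shrinkage factor = 1 + 2.1/100 = 1.021
L_pattern = 683 mm * 1.021 = 697.3430 mm

697.3430 mm


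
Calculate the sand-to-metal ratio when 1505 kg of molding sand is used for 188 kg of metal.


Formula: Sand-to-Metal Ratio = W_sand / W_metal
Ratio = 1505 kg / 188 kg = 8.0053

Final answer: 8.0053


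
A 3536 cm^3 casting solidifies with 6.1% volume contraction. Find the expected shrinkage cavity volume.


Formula: V_shrink = V_casting * shrinkage_pct / 100
V_shrink = 3536 cm^3 * 6.1 / 100 = 215.6960 cm^3

Final answer: 215.6960 cm^3


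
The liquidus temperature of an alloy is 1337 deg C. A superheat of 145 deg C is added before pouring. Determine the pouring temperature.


Formula: T_pour = T_melt + Superheat
T_pour = 1337 + 145 = 1482 deg C

1482 deg C


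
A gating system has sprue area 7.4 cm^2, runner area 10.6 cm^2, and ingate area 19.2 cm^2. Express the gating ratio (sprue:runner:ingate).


Sprue:Runner:Ingate = 1 : 10.6/7.4 : 19.2/7.4 = 1:1.43:2.59


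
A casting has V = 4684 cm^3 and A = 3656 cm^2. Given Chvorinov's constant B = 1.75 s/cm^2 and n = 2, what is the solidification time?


Formula: t_s = B * (V/A)^n  (Chvorinov's rule, n=2)
Modulus M = V/A = 4684/3656 = 1.281182 cm
M^2 = 1.281182^2 = 1.641427 cm^2
t_s = 1.75 * 1.641427 = 2.8725 s


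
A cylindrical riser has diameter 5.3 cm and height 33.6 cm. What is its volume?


Formula: V = pi * (D/2)^2 * H  (cylinder volume)
Radius = D/2 = 5.3/2 = 2.65 cm
V = pi * 2.65^2 * 33.6 = 741.2776 cm^3

741.2776 cm^3


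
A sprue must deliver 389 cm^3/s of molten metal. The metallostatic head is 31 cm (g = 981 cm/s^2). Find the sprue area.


Formula: v = sqrt(2*g*h), A = Q/v
Velocity: v = sqrt(2 * 981 * 31) = sqrt(60822) = 246.6212 cm/s
Sprue area: A = Q / v = 389 / 246.6212 = 1.5773 cm^2

1.5773 cm^2


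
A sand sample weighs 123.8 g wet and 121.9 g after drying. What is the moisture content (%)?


Formula: MC = (W_wet - W_dry) / W_wet * 100
Water mass = 123.8 - 121.9 = 1.9 g
MC = 1.9 / 123.8 * 100 = 1.5347%


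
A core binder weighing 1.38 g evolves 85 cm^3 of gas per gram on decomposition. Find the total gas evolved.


Formula: V_gas = W_binder * gas_evolution_rate
V = 1.38 g * 85 cm^3/g = 117.3000 cm^3

Final answer: 117.3000 cm^3


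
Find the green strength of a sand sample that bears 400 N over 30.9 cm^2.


Formula: Compressive Strength = Force / Area
Strength = 400 N / 30.9 cm^2 = 12.9450 N/cm^2

12.9450 N/cm^2


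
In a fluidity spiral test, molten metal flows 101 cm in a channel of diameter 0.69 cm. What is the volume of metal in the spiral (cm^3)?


Formula: V = pi * (d/2)^2 * L  (cylinder volume)
Radius = 0.69/2 = 0.345 cm
V = pi * 0.345^2 * 101 = 37.7667 cm^3


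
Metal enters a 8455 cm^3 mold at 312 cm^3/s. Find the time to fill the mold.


Formula: t_fill = V_mold / Q_flow
t = 8455 cm^3 / 312 cm^3/s = 27.0994 s

Final answer: 27.0994 s


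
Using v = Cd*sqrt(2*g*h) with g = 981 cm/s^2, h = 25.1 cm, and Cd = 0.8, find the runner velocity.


Formula: v = Cd * sqrt(2 * g * h)  (Torricelli with discharge coefficient)
2*g*h = 2 * 981 * 25.1 = 49246.2 cm^2/s^2
sqrt(49246.2) = 221.91485 cm/s
v = 0.8 * 221.91485 = 177.5319 cm/s

177.5319 cm/s


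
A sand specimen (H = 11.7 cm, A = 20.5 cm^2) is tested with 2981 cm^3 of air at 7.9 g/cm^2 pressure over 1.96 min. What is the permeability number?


Formula: Permeability Number P = (V * H) / (p * A * t)
Numerator: V * H = 2981 * 11.7 = 34877.7
Denominator: p * A * t = 7.9 * 20.5 * 1.96 = 317.422
P = 34877.7 / 317.422 = 109.8780

109.8780


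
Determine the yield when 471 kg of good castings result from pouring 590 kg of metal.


Formula: Casting Yield = (W_good / W_total) * 100
Yield = (471 kg / 590 kg) * 100 = 79.8305%

79.8305%


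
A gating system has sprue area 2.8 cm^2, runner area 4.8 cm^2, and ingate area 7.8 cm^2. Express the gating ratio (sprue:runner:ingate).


Sprue:Runner:Ingate = 1 : 4.8/2.8 : 7.8/2.8 = 1:1.71:2.79


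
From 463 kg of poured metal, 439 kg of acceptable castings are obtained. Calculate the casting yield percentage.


Formula: Casting Yield = (W_good / W_total) * 100
Yield = (439 kg / 463 kg) * 100 = 94.8164%

94.8164%


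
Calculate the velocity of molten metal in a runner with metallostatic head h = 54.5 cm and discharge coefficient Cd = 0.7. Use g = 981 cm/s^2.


Formula: v = Cd * sqrt(2 * g * h)  (Torricelli with discharge coefficient)
2*g*h = 2 * 981 * 54.5 = 106929.0 cm^2/s^2
sqrt(106929.0) = 327.00000 cm/s
v = 0.7 * 327.00000 = 228.9000 cm/s

228.9000 cm/s


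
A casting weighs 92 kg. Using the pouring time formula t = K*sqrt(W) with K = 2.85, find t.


Formula: t = K * sqrt(W)
sqrt(W) = sqrt(92) = 9.59166
t = 2.85 * 9.59166 = 27.3362 s

27.3362 s


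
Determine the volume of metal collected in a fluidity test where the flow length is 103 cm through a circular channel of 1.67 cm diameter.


Formula: V = pi * (d/2)^2 * L  (cylinder volume)
Radius = 1.67/2 = 0.835 cm
V = pi * 0.835^2 * 103 = 225.6109 cm^3

Final answer: 225.6109 cm^3


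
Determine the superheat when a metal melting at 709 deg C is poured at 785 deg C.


Formula: Superheat = T_pour - T_melt
Superheat = 785 - 709 = 76 deg C


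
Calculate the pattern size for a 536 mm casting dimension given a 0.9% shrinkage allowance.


Formula: L_pattern = L_casting * (1 + shrinkage_rate/100)
Shrinkage factor = 1 + 0.9/100 = 1.009
L_pattern = 536 mm * 1.009 = 540.8240 mm


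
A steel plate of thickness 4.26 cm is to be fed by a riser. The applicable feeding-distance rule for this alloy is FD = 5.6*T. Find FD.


Formula: FD = 5.6 * T  (riser feeding-distance rule)
FD = 5.6 * 4.26 cm = 23.8560 cm

23.8560 cm


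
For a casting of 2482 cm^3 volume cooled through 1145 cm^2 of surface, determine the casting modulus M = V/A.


Formula: Casting Modulus M = V / A
M = 2482 cm^3 / 1145 cm^2 = 2.1677 cm

2.1677 cm


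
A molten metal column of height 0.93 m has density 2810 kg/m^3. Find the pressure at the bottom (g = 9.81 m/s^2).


Formula: P = rho * g * h
rho * g = 2810 * 9.81 = 27566.1 N/m^3
P = 27566.1 * 0.93 = 25636.4730 Pa


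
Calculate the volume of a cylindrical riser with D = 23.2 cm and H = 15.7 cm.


Formula: V = pi * (D/2)^2 * H  (cylinder volume)
Radius = D/2 = 23.2/2 = 11.6 cm
V = pi * 11.6^2 * 15.7 = 6636.9035 cm^3

6636.9035 cm^3


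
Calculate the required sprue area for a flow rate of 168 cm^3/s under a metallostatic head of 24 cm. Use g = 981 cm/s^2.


Formula: v = sqrt(2*g*h), A = Q/v
Velocity: v = sqrt(2 * 981 * 24) = sqrt(47088) = 216.9977 cm/s
Sprue area: A = Q / v = 168 / 216.9977 = 0.7742 cm^2

Final answer: 0.7742 cm^2


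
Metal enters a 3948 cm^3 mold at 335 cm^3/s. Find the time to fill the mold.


Formula: t_fill = V_mold / Q_flow
t = 3948 cm^3 / 335 cm^3/s = 11.7851 s

Answer: 11.7851 s


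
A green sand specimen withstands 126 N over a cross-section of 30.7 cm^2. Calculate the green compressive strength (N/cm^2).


Formula: Compressive Strength = Force / Area
Strength = 126 N / 30.7 cm^2 = 4.1042 N/cm^2

Final answer: 4.1042 N/cm^2


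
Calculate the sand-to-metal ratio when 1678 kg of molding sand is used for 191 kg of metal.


Formula: Sand-to-Metal Ratio = W_sand / W_metal
Ratio = 1678 kg / 191 kg = 8.7853

8.7853


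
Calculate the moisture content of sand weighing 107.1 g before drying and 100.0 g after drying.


Formula: MC = (W_wet - W_dry) / W_wet * 100
Water mass = 107.1 - 100.0 = 7.1 g
MC = 7.1 / 107.1 * 100 = 6.6293%


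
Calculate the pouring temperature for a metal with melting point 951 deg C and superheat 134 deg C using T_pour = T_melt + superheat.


Formula: T_pour = T_melt + Superheat
T_pour = 951 + 134 = 1085 deg C

Final answer: 1085 deg C


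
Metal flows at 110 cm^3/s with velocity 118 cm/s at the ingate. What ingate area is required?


Formula: A_ingate = Q / v  (continuity equation)
A = 110 cm^3/s / 118 cm/s = 0.9322 cm^2

Final answer: 0.9322 cm^2


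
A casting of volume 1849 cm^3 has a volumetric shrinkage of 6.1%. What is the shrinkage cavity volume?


Formula: V_shrink = V_casting * shrinkage_pct / 100
V_shrink = 1849 cm^3 * 6.1 / 100 = 112.7890 cm^3

Final answer: 112.7890 cm^3


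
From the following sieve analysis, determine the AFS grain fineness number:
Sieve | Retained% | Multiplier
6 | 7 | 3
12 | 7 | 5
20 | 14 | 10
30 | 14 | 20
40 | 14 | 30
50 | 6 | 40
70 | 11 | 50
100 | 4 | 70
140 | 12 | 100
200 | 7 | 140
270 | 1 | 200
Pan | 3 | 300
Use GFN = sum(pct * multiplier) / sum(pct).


Formula: GFN = sum(pct * multiplier) / sum(pct)
sum(pct * multiplier) = 5246
sum(pct) = 100
GFN = 5246 / 100 = 52.46

Answer: 52.46
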